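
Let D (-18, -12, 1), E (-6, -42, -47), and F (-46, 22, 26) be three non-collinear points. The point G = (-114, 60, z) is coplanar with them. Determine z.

-21

The plane through D, E, F has equation 882x + 1044y − 432z = -28836.
Substituting G: (-432)z + (-37908) = -28836, so z = -21.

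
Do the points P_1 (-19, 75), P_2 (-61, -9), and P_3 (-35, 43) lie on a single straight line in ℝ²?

Yes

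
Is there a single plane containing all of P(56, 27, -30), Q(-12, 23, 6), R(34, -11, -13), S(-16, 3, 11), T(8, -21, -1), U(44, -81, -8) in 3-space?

The plane through P, Q, R has normal n = PQ × PR = (1300, 364, 2496) and equation n·X = 7748.
Checking the remaining points: n·S = 7748, n·T = 260, n·U = 7748.
Since n·T = 260 ≠ 7748, T is off the plane and the points are not all coplanar.

No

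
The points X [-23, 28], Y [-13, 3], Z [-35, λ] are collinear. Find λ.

The three points are collinear iff det[XY; XZ] = 0.
This determinant is linear in λ: (10)λ + (-580) = 0, so λ = 58.

58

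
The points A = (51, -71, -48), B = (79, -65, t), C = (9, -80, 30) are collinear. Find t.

Collinearity requires AB × AC = 0; each component is linear in t.
The x-component gives (9)t + (900) = 0, so t = -100.
The remaining components then also vanish.

-100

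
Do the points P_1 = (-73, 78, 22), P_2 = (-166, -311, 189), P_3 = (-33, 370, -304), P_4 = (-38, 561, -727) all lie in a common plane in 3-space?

Yes

With P_1 as base: P_1P_2 = (-93, -389, 167), P_1P_3 = (40, 292, -326), P_1P_4 = (35, 483, -749).
P_1P_3 × P_1P_4 = (-61250, 18550, 9100).
P_1P_2 · (P_1P_3 × P_1P_4) = 0.
The scalar triple product vanishes, so the four points are coplanar.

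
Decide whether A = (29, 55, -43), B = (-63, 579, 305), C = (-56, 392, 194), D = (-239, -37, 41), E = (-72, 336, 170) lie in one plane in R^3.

The plane through A, B, C has normal n = AB × AC = (6912, -7776, 13536) and equation n·P = -809280.
Checking the remaining points: n·D = -809280, n·E = -809280.
All equal -809280, so all 5 points lie in one plane.

Yes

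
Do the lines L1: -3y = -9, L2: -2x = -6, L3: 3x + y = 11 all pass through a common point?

Intersecting L1 and L2: solving the 2×2 system gives (x, y) = (3, 3).
Substitute into L3: (3)(3) + (1)(3) = 12.
But L3 requires 11 ≠ 12, so the three lines have no common point.

No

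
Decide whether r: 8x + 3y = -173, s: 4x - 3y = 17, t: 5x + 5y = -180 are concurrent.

Lines aᵢx + bᵢy = cᵢ with pairwise distinct directions are concurrent exactly when det[aᵢ bᵢ cᵢ] = 0.
Here the determinant is 0.
It vanishes, so the lines are concurrent at (-13, -23).

Yes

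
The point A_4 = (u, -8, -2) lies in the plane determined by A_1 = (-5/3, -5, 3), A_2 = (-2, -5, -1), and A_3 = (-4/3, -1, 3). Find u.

-7/3

Coplanarity requires A_1A_2 · (A_1A_3 × A_1A_4) = 0.
A_1A_2 = (-1/3, 0, -4), A_1A_3 = (1/3, 4, 0); the triple product is linear in u with coefficient 16 and constant term 112/3.
Setting it to zero: u = -7/3.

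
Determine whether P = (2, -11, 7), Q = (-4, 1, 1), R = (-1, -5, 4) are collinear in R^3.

Yes

PQ = (-6, 12, -6), PR = (-3, 6, -3).
Each component of PR is 1/2 times the corresponding component of PQ, so PR = 1/2·PQ and the points are collinear.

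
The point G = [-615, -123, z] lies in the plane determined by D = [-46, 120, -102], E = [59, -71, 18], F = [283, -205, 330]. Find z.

-1014

The plane through D, E, F has equation −43512x − 5880y + 28714z = -1632876.
Substituting G: (28714)z + (27483120) = -1632876, so z = -1014.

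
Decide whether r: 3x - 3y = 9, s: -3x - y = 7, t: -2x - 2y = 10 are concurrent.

Yes

The three lines meet at one point iff the augmented coefficient matrix [aᵢ bᵢ cᵢ] has rank < 3, i.e. its determinant vanishes.
Here the determinant is 0.
It vanishes, so the lines are concurrent at (-1, -4).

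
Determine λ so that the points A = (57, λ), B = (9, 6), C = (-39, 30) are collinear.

The three points are collinear iff det[AB; AC] = 0.
This determinant is linear in λ: (-48)λ + (-864) = 0, so λ = -18.

-18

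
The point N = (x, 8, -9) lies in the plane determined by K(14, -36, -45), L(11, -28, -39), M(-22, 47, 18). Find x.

Coplanarity requires KL · (KM × KN) = 0.
KL = (-3, 8, 6), KM = (-36, 83, 63); the triple product is linear in x with coefficient 6 and constant term 132.
Setting it to zero: x = -22.

-22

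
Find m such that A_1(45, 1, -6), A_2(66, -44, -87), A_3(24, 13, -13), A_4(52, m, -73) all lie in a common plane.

-29

The points are coplanar iff A_1A_2 · (A_1A_3 × A_1A_4) = 0.
Expanding, this is linear in m: (1848)m + (53592) = 0.
So m = -29.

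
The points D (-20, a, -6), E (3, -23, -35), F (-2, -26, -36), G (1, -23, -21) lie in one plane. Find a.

-34

The points are coplanar iff DE · (DF × DG) = 0.
Expanding, this is linear in a: (-72)a + (-2448) = 0.
So a = -34.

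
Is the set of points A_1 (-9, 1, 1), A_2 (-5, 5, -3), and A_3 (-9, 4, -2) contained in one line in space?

No

A_1A_2 = (4, 4, -4), A_1A_3 = (0, 3, -3).
A_1A_2 × A_1A_3 = (0, 12, 12).
The cross product is nonzero, so the points do not lie on one line.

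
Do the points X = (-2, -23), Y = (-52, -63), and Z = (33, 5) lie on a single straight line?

Yes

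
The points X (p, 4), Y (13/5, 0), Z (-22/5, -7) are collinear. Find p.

33/5

Collinearity: (X − Y) must be parallel to (Z − Y) = (-7, -7).
Cross-multiplying the components: (p − 13/5)·(-7) = (4)·(-7).
Solving gives p = 33/5.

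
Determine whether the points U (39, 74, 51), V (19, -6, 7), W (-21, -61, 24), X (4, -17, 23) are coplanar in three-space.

Yes

With U as base: UV = (-20, -80, -44), UW = (-60, -135, -27), UX = (-35, -91, -28).
UW × UX = (1323, -735, 735).
UV · (UW × UX) = 0.
The scalar triple product vanishes, so the four points are coplanar.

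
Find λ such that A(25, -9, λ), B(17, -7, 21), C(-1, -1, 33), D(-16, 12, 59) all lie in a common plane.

Coplanarity ⇔ det[AB; AC; AD] = 0.
Expanding, this is linear in λ: (144)λ + (-2448) = 0.
So λ = 17.

17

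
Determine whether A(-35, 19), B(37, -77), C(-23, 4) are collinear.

No

AB = (72, -96), AC = (12, -15).
If collinear, AC would be a scalar multiple of AB. But (72)·(-15) ≠ (-96)·(12) (difference 72), so they are not parallel; the points are not collinear.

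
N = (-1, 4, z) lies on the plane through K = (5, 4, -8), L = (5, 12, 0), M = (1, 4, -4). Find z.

-2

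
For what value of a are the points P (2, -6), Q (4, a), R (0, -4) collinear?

Collinearity: (Q − P) must be parallel to (R − P) = (-2, 2).
Cross-multiplying the components: (a − (-6))·(-2) = (2)·(2).
Solving gives a = -8.

-8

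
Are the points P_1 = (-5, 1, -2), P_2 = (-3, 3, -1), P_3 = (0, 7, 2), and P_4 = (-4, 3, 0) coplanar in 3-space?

With P_1 as base: P_1P_2 = (2, 2, 1), P_1P_3 = (5, 6, 4), P_1P_4 = (1, 2, 2).
P_1P_3 × P_1P_4 = (4, -6, 4).
P_1P_2 · (P_1P_3 × P_1P_4) = 0.
The scalar triple product vanishes, so the four points are coplanar.

Yes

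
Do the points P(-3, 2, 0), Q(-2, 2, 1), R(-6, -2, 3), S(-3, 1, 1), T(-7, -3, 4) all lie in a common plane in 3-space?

No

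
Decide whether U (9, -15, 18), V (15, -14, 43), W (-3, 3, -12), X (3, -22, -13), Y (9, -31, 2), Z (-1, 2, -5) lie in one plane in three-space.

The plane through U, V, W has normal n = UV × UW = (-480, -120, 120) and equation n·P = -360.
Checking the remaining points: n·X = -360, n·Y = -360, n·Z = -360.
All equal -360, so all 6 points lie in one plane.

Yes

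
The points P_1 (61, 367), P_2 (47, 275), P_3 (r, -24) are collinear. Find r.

The three points are collinear iff det[P_1P_2; P_1P_3] = 0.
This determinant is linear in r: (92)r + (-138) = 0, so r = 3/2.

3/2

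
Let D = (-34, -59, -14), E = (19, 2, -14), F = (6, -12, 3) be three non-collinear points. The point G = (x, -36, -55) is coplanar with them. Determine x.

-12

A normal to the plane is n = DE × DF = (1037, -901, 51).
G lies in the plane iff n · DG = 0.
This gives (1037)x + (12444) = 0, so x = -12.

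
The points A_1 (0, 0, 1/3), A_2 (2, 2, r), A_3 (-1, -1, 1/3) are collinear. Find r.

1/3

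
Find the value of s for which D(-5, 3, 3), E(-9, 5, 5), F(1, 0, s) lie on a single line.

0

Direction DE = (-4, 2, 2). From the x-coordinate of F, the parameter along the line is τ = (1 − (-5))/(-4) = -3/2.
Then s = 3 + (-3/2)·(2) = 0.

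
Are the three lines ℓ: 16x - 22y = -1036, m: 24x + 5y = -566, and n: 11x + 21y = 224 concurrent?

Intersecting ℓ and m: solving the 2×2 system gives (x, y) = (-29, 26).
Substitute into n: (11)(-29) + (21)(26) = 227.
But n requires 224 ≠ 227, so the three lines have no common point.

No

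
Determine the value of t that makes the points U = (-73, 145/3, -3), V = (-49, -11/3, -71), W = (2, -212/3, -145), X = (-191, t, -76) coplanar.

158/3

Normal to plane UVW: n = (-708, -1692, 1044); plane equation n·P = -33228.
Requiring n·X = -33228: (-1692)t + (55884) = -33228.
So t = 158/3.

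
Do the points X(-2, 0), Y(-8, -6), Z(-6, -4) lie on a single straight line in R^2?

Yes

XY = (-6, -6), XZ = (-4, -4).
det[XY; XZ] = (-6)(-4) − (-6)(-4) = 0.
The determinant is zero, so the points are collinear.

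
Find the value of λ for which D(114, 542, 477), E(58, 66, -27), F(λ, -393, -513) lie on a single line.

4

Direction DE = (-56, -476, -504). From the y-coordinate of F, the parameter along the line is τ = (-393 − 542)/(-476) = 55/28.
Then λ = 114 + 55/28·(-56) = 4.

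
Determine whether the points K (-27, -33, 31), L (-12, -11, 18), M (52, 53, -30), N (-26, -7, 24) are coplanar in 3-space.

With K as base: KL = (15, 22, -13), KM = (79, 86, -61), KN = (1, 26, -7).
KM × KN = (984, 492, 1968).
KL · (KM × KN) = 0.
The scalar triple product vanishes, so the four points are coplanar.

Yes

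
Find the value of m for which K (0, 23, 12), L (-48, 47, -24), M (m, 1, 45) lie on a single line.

44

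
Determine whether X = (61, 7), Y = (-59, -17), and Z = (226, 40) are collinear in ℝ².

XY = (-120, -24), XZ = (165, 33).
Twice the signed area of △XYZ is (-120)(33) − (-24)(165) = 0.
The triangle is degenerate (zero area), so the points are collinear.

Yes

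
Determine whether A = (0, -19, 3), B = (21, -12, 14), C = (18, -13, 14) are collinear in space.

No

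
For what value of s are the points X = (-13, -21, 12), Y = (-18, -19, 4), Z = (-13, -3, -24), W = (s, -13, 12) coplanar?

The points are coplanar iff XY · (XZ × XW) = 0.
Expanding, this is linear in s: (72)s + (-504) = 0.
So s = 7.

7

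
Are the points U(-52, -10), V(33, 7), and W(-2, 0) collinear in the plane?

Yes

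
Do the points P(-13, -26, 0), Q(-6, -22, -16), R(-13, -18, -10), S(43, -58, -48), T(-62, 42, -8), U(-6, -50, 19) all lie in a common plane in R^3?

The plane through P, Q, R has normal n = PQ × PR = (88, 70, 56) and equation n·X = -2964.
Checking the remaining points: n·S = -2964, n·T = -2964, n·U = -2964.
All equal -2964, so all 6 points lie in one plane.

Yes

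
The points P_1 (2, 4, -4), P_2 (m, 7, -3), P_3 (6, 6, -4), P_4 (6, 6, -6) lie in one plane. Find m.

8

Normal to plane P_1P_3P_4: n = (-4, 8, 0); plane equation n·P = 24.
Requiring n·P_2 = 24: (-4)m + (56) = 24.
So m = 8.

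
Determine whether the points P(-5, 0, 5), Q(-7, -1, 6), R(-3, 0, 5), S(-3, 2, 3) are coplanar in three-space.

Yes

A normal to the plane through P, Q, R is n = PQ × PR = (0, 2, 2).
The plane has equation n·X = 10. For S: n·S = 10.
Equal, so S lies in the plane and all four are coplanar.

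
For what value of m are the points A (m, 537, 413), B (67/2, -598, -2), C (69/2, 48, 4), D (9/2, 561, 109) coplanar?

Coplanarity ⇔ det[AB; AC; AD] = 0.
Expanding, this is linear in m: (-64752)m + (-5762928) = 0.
So m = -89.

-89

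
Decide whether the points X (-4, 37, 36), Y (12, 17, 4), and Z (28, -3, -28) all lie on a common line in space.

Yes

XY = (16, -20, -32), XZ = (32, -40, -64).
XY × XZ = (0, 0, 0).
The cross product vanishes, so the three points are collinear.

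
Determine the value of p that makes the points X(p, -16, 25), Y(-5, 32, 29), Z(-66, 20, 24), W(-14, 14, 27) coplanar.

Coplanarity ⇔ det[XY; XZ; XW] = 0.
Expanding, this is linear in p: (66)p + (594) = 0.
So p = -9.

-9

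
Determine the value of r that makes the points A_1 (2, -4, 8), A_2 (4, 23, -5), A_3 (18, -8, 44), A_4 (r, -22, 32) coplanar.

8

Coplanarity ⇔ det[A_1A_2; A_1A_3; A_1A_4] = 0.
Expanding, this is linear in r: (920)r + (-7360) = 0.
So r = 8.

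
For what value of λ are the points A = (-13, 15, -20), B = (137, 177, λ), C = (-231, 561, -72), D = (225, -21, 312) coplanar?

Normal to plane ACD: n = (179400, 60000, -122100); plane equation n·P = 1009800.
Requiring n·B = 1009800: (-122100)λ + (35197800) = 1009800.
So λ = 280.

280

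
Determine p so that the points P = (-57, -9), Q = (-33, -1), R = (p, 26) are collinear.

Collinearity: (R − P) must be parallel to (Q − P) = (24, 8).
Cross-multiplying the components: (p − (-57))·(8) = (35)·(24).
Solving gives p = 48.

48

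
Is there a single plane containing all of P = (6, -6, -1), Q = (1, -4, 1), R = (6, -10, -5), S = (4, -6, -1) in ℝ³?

A normal to the plane through P, Q, R is n = PQ × PR = (0, -20, 20).
The plane has equation n·X = 100. For S: n·S = 100.
Equal, so S lies in the plane and all four are coplanar.

Yes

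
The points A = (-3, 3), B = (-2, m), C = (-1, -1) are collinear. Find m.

Collinearity: (B − A) must be parallel to (C − A) = (2, -4).
Cross-multiplying the components: (m − 3)·(2) = (1)·(-4).
Solving gives m = 1.

1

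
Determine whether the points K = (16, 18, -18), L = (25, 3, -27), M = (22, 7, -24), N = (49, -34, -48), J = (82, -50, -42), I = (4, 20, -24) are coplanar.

No

The plane through K, L, M has normal n = KL × KM = (-9, 0, -9) and equation n·P = 18.
Checking the remaining points: n·N = -9, n·J = -360, n·I = 180.
Since n·N = -9 ≠ 18, N is off the plane and the points are not all coplanar.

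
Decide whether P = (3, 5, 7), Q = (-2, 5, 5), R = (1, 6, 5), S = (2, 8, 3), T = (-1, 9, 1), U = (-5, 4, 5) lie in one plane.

No

The plane through P, Q, R has normal n = PQ × PR = (2, -6, -5) and equation n·X = -59.
Checking the remaining points: n·S = -59, n·T = -61, n·U = -59.
Since n·T = -61 ≠ -59, T is off the plane and the points are not all coplanar.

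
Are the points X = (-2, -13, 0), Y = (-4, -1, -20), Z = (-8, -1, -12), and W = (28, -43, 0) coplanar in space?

Yes

The four points are coplanar iff the 3×3 determinant with rows XY, XZ, XW is zero.
Rows: (-2, 12, -20), (-6, 12, -12), (30, -30, 0).
Expanding along the first row: (-2)(-360) − (12)(360) + (-20)(-180) = 0.
Zero determinant ⇒ coplanar.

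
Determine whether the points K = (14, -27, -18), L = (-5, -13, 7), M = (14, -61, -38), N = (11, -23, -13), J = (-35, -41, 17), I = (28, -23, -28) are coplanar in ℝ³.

The plane through K, L, M has normal n = KL × KM = (570, -380, 646) and equation n·P = 6612.
Checking the remaining points: n·N = 6612, n·J = 6612, n·I = 6612.
All equal 6612, so all 6 points lie in one plane.

Yes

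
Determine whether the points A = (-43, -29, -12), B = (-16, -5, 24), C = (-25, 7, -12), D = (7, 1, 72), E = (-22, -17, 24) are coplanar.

Yes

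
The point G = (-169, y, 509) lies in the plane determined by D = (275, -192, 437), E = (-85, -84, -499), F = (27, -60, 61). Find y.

204

The plane through D, E, F has equation 82944x + 96768y − 20736z = -4831488.
Substituting G: (96768)y + (-24572160) = -4831488, so y = 204.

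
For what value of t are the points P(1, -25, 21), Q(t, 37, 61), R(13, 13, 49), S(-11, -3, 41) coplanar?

49

Normal to plane PRS: n = (144, -576, 720); plane equation n·X = 29664.
Requiring n·Q = 29664: (144)t + (22608) = 29664.
So t = 49.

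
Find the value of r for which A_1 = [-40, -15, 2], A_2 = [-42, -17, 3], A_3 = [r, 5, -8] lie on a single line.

Collinearity requires A_1A_2 × A_1A_3 = 0; each component is linear in r.
The y-component gives (1)r + (20) = 0, so r = -20.
The remaining components then also vanish.

-20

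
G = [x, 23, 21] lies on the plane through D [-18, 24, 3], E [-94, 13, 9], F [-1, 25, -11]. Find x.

The plane through D, E, F has equation 148x − 962y + 111z = -25419.
Substituting G: (148)x + (-19795) = -25419, so x = -38.

-38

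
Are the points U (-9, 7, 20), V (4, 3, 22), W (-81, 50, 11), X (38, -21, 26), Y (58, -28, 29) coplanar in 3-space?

No

The plane through U, V, W has normal n = UV × UW = (-50, -27, 271) and equation n·P = 5681.
Checking the remaining points: n·X = 5713, n·Y = 5715.
Since n·X = 5713 ≠ 5681, X is off the plane and the points are not all coplanar.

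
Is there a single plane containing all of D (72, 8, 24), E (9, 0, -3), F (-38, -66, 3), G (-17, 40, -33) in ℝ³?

The four points are coplanar iff the 3×3 determinant with rows DE, DF, DG is zero.
Rows: (-63, -8, -27), (-110, -74, -21), (-89, 32, -57).
Expanding along the first row: (-63)(4890) − (-8)(4401) + (-27)(-10106) = 0.
Zero determinant ⇒ coplanar.

Yes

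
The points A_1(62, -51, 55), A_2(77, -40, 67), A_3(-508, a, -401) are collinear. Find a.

Direction A_1A_2 = (15, 11, 12). From the x-coordinate of A_3, the parameter along the line is τ = (-508 − 62)/15 = -38.
Then a = (-51) + (-38)·(11) = -469.

-469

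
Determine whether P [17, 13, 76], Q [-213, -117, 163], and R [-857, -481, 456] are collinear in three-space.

No

PQ = (-230, -130, 87), PR = (-874, -494, 380).
PQ × PR = (-6422, 11362, 0).
The cross product is nonzero, so the points do not lie on one line.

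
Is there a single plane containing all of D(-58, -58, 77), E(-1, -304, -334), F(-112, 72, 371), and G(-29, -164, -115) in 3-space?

No

With D as base: DE = (57, -246, -411), DF = (-54, 130, 294), DG = (29, -106, -192).
DF × DG = (6204, -1842, 1954).
DE · (DF × DG) = 3666.
Since 3666 ≠ 0, the four points are not coplanar.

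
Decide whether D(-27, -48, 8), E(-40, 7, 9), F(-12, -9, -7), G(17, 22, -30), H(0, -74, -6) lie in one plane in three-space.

Yes

The plane through D, E, F has normal n = DE × DF = (-864, -180, -1332) and equation n·P = 21312.
Checking the remaining points: n·G = 21312, n·H = 21312.
All equal 21312, so all 5 points lie in one plane.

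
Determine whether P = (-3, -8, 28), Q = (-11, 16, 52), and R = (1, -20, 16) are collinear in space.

PQ = (-8, 24, 24), PR = (4, -12, -12).
Each component of PR is -1/2 times the corresponding component of PQ, so PR = -1/2·PQ and the points are collinear.

Yes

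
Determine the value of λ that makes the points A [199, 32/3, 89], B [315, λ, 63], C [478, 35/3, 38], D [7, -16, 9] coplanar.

Coplanarity ⇔ det[AB; AC; AD] = 0.
Expanding, this is linear in λ: (32112)λ + (-321120) = 0.
So λ = 10.

10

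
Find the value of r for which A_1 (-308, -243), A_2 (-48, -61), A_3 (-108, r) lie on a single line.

-103

The three points are collinear iff det[A_1A_2; A_1A_3] = 0.
This determinant is linear in r: (260)r + (26780) = 0, so r = -103.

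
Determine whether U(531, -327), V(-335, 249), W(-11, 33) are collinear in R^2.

UV = (-866, 576), UW = (-542, 360).
det[UV; UW] = (-866)(360) − (576)(-542) = 432.
The determinant is nonzero, so they are not collinear.

No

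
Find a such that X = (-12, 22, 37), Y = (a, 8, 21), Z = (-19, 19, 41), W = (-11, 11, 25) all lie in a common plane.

Coplanarity ⇔ det[XY; XZ; XW] = 0.
Expanding, this is linear in a: (80)a + (800) = 0.
So a = -10.

-10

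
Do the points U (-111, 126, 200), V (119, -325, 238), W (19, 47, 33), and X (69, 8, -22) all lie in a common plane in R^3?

The four points are coplanar iff the 3×3 determinant with rows UV, UW, UX is zero.
Rows: (230, -451, 38), (130, -79, -167), (180, -118, -222).
Expanding along the first row: (230)(-2168) − (-451)(1200) + (38)(-1120) = 0.
Zero determinant ⇒ coplanar.

Yes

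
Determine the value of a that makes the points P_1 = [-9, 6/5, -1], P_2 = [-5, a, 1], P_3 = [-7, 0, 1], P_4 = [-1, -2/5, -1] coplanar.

Normal to plane P_1P_3P_4: n = (16/5, 16, 32/5); plane equation n·P = -16.
Requiring n·P_2 = -16: (16)a + (-48/5) = -16.
So a = -2/5.

-2/5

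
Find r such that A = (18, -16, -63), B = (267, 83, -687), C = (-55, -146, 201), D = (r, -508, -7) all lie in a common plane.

173

Normal to plane ABC: n = (-54984, -20184, -25143); plane equation n·P = 917241.
Requiring n·D = 917241: (-54984)r + (10429473) = 917241.
So r = 173.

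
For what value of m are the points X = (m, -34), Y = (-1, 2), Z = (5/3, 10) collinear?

Collinearity: (X − Y) must be parallel to (Z − Y) = (8/3, 8).
Cross-multiplying the components: (m − (-1))·(8) = (-36)·(8/3).
Solving gives m = -13.

-13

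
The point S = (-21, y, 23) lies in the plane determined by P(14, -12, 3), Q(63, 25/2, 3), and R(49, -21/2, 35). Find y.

-79/2

A normal to the plane is n = PQ × PR = (784, -1568, -784).
S lies in the plane iff n · PS = 0.
This gives (-1568)y + (-61936) = 0, so y = -79/2.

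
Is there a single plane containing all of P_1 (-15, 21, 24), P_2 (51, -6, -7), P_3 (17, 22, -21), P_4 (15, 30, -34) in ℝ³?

No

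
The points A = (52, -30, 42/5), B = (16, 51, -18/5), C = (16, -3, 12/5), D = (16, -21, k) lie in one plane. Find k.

22/5

Normal to plane ABC: n = (-162, 216, 1944); plane equation n·P = 7128/5.
Requiring n·D = 7128/5: (1944)k + (-7128) = 7128/5.
So k = 22/5.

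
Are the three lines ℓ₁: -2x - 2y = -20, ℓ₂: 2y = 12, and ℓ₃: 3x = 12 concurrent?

Yes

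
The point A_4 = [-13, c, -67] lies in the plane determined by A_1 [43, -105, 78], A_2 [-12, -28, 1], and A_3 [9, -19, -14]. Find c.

31

Coplanarity requires A_1A_2 · (A_1A_3 × A_1A_4) = 0.
A_1A_2 = (-55, 77, -77), A_1A_3 = (-34, 86, -92); the triple product is linear in c with coefficient -2442 and constant term 75702.
Setting it to zero: c = 31.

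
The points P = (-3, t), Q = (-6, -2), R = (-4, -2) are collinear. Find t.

Collinearity: (P − Q) must be parallel to (R − Q) = (2, 0).
Cross-multiplying the components: (t − (-2))·(2) = (3)·(0).
Solving gives t = -2.

-2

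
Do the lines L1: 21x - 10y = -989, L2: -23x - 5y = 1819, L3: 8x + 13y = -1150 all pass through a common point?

No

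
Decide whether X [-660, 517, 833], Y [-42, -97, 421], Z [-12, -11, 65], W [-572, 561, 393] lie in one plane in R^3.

Yes

The four points are coplanar iff the 3×3 determinant with rows XY, XZ, XW is zero.
Rows: (618, -614, -412), (648, -528, -768), (88, 44, -440).
Expanding along the first row: (618)(266112) − (-614)(-217536) + (-412)(74976) = 0.
Zero determinant ⇒ coplanar.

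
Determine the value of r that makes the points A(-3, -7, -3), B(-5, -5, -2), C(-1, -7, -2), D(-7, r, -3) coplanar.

Normal to plane ABC: n = (2, 4, -4); plane equation n·P = -22.
Requiring n·D = -22: (4)r + (-2) = -22.
So r = -5.

-5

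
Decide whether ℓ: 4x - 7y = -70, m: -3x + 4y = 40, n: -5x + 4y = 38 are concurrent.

No

Intersecting ℓ and m: solving the 2×2 system gives (x, y) = (0, 10).
Substitute into n: (-5)(0) + (4)(10) = 40.
But n requires 38 ≠ 40, so the three lines have no common point.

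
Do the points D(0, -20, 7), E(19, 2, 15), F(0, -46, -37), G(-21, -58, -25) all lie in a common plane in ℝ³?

With D as base: DE = (19, 22, 8), DF = (0, -26, -44), DG = (-21, -38, -32).
DF × DG = (-840, 924, -546).
DE · (DF × DG) = 0.
The scalar triple product vanishes, so the four points are coplanar.

Yes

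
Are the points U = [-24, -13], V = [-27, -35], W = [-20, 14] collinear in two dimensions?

No

UV = (-3, -22), UW = (4, 27).
If collinear, UW would be a scalar multiple of UV. But (-3)·(27) ≠ (-22)·(4) (difference 7), so they are not parallel; the points are not collinear.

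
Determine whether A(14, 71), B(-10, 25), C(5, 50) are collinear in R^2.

No

AB = (-24, -46), AC = (-9, -21).
det[AB; AC] = (-24)(-21) − (-46)(-9) = 90.
The determinant is nonzero, so they are not collinear.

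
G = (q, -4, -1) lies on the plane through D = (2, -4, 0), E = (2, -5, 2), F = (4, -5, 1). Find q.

4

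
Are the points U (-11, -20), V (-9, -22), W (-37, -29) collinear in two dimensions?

No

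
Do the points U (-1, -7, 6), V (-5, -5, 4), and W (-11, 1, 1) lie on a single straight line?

No

UV = (-4, 2, -2), UW = (-10, 8, -5).
Comparing components 2 and 3: (2)(-5) − (-2)(8) = 6 ≠ 0, so UV and UW are not parallel and the points are not collinear.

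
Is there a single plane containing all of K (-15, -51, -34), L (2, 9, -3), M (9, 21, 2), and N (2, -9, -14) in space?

Yes

A normal to the plane through K, L, M is n = KL × KM = (-72, 132, -216).
The plane has equation n·P = 1692. For N: n·N = 1692.
Equal, so N lies in the plane and all four are coplanar.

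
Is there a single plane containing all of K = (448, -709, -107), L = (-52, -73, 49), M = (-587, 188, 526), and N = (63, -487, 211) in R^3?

Yes

A normal to the plane through K, L, M is n = KL × KM = (262656, 155040, 209760).
The plane has equation n·P = -14697792. For N: n·N = -14697792.
Equal, so N lies in the plane and all four are coplanar.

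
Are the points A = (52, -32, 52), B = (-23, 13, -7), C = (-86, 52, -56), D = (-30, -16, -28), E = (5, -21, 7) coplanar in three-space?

The plane through A, B, C has normal n = AB × AC = (96, 42, -90) and equation n·P = -1032.
Checking the remaining points: n·D = -1032, n·E = -1032.
All equal -1032, so all 5 points lie in one plane.

Yes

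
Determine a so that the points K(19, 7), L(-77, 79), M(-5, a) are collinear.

The three points are collinear iff det[KL; KM] = 0.
This determinant is linear in a: (-96)a + (2400) = 0, so a = 25.

25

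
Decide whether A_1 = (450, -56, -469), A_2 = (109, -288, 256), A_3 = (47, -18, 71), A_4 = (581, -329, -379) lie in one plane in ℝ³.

With A_1 as base: A_1A_2 = (-341, -232, 725), A_1A_3 = (-403, 38, 540), A_1A_4 = (131, -273, 90).
A_1A_3 × A_1A_4 = (150840, 107010, 105041).
A_1A_2 · (A_1A_3 × A_1A_4) = -108035.
Since -108035 ≠ 0, the four points are not coplanar.

No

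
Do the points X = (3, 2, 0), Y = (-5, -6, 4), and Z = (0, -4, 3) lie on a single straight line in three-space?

No

XY = (-8, -8, 4), XZ = (-3, -6, 3).
XY × XZ = (0, 12, 24).
The cross product is nonzero, so the points do not lie on one line.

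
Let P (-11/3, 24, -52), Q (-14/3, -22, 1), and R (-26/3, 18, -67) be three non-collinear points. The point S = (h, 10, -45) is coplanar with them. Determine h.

-6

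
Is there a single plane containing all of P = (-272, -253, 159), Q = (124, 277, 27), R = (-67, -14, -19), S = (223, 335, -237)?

Yes

A normal to the plane through P, Q, R is n = PQ × PR = (-62792, 43428, -14006).
The plane has equation n·X = 3865186. For S: n·S = 3865186.
Equal, so S lies in the plane and all four are coplanar.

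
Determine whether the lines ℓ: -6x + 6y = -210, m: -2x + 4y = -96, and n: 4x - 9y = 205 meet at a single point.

Lines aᵢx + bᵢy = cᵢ with pairwise distinct directions are concurrent exactly when det[aᵢ bᵢ cᵢ] = 0.
Here the determinant is 0.
It vanishes, so the lines are concurrent at (22, -13).

Yes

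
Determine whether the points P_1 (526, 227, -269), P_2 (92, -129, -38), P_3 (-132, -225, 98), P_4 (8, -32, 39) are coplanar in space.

No

A normal to the plane through P_1, P_2, P_3 is n = P_1P_2 × P_1P_3 = (-26240, 7280, -38080).
The plane has equation n·P = -1906160. For P_4: n·P_4 = -1928000.
-1928000 ≠ -1906160, so P_4 is off the plane.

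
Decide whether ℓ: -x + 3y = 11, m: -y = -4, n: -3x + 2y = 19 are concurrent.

Lines aᵢx + bᵢy = cᵢ with pairwise distinct directions are concurrent exactly when det[aᵢ bᵢ cᵢ] = 0.
Here the determinant is 14.
Nonzero, so no common point exists.

No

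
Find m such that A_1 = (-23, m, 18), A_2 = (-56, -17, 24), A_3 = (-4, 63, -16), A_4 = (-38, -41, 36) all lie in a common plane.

-5

The points are coplanar iff A_1A_2 · (A_1A_3 × A_1A_4) = 0.
Expanding, this is linear in m: (1344)m + (6720) = 0.
So m = -5.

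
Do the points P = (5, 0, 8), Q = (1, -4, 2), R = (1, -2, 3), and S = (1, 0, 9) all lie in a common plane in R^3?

No

With P as base: PQ = (-4, -4, -6), PR = (-4, -2, -5), PS = (-4, 0, 1).
PR × PS = (-2, 24, -8).
PQ · (PR × PS) = -40.
Since -40 ≠ 0, the four points are not coplanar.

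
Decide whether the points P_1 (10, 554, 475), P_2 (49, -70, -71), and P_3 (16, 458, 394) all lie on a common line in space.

No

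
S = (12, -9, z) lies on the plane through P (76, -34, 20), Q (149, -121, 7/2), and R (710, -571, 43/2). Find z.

1/2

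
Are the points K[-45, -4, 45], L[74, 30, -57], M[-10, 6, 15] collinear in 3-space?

Yes

KL = (119, 34, -102), KM = (35, 10, -30).
KL × KM = (0, 0, 0).
The cross product vanishes, so the three points are collinear.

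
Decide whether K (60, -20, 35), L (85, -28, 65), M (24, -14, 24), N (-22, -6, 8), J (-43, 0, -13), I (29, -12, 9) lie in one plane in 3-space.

Yes

The plane through K, L, M has normal n = KL × KM = (-92, -805, -138) and equation n·P = 5750.
Checking the remaining points: n·N = 5750, n·J = 5750, n·I = 5750.
All equal 5750, so all 6 points lie in one plane.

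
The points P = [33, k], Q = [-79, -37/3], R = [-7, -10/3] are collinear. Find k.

The three points are collinear iff det[PQ; PR] = 0.
This determinant is linear in k: (72)k + (-120) = 0, so k = 5/3.

5/3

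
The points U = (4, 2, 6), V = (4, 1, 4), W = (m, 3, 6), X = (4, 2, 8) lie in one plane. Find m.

4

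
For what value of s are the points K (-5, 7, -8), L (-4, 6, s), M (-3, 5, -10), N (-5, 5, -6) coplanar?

Normal to plane KMN: n = (-8, -4, -4); plane equation n·P = 44.
Requiring n·L = 44: (-4)s + (8) = 44.
So s = -9.

-9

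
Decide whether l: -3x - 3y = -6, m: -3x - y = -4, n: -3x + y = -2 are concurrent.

Yes

Intersecting l and m: solving the 2×2 system gives (x, y) = (1, 1).
Substitute into n: (-3)(1) + (1)(1) = -2.
This equals -2, so (1, 1) lies on all three lines and they are concurrent.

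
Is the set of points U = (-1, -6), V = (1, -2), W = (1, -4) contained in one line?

UV = (2, 4), UW = (2, 2).
det[UV; UW] = (2)(2) − (4)(2) = -4.
The determinant is nonzero, so they are not collinear.

No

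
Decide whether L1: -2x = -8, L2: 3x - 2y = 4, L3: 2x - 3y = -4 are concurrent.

The three lines meet at one point iff the augmented coefficient matrix [aᵢ bᵢ cᵢ] has rank < 3, i.e. its determinant vanishes.
Here the determinant is 0.
It vanishes, so the lines are concurrent at (4, 4).

Yes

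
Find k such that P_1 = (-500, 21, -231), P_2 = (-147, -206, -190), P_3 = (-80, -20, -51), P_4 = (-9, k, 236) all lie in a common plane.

421

Normal to plane P_1P_2P_3: n = (-39179, -46320, 80867); plane equation n·P = -63497.
Requiring n·P_4 = -63497: (-46320)k + (19437223) = -63497.
So k = 421.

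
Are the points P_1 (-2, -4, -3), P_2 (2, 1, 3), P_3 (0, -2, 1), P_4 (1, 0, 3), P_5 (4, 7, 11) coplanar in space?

The plane through P_1, P_2, P_3 has normal n = P_1P_2 × P_1P_3 = (8, -4, -2) and equation n·P = 6.
Checking the remaining points: n·P_4 = 2, n·P_5 = -18.
Since n·P_4 = 2 ≠ 6, P_4 is off the plane and the points are not all coplanar.

No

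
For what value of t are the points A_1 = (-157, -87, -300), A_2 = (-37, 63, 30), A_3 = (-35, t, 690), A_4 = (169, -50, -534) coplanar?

The points are coplanar iff A_1A_2 · (A_1A_3 × A_1A_4) = 0.
Expanding, this is linear in t: (-135660)t + (37984800) = 0.
So t = 280.

280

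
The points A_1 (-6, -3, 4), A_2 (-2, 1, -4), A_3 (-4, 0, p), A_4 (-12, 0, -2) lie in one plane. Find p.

-2

Coplanarity ⇔ det[A_1A_2; A_1A_3; A_1A_4] = 0.
Expanding, this is linear in p: (-36)p + (-72) = 0.
So p = -2.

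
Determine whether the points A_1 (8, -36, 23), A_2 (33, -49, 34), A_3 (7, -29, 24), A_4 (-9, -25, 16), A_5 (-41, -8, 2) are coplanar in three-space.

Yes

The plane through A_1, A_2, A_3 has normal n = A_1A_2 × A_1A_3 = (-90, -36, 162) and equation n·P = 4302.
Checking the remaining points: n·A_4 = 4302, n·A_5 = 4302.
All equal 4302, so all 5 points lie in one plane.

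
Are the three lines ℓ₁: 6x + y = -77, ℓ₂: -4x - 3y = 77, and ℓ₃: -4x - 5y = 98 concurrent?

No

Intersecting ℓ₁ and ℓ₂: solving the 2×2 system gives (x, y) = (-11, -11).
Substitute into ℓ₃: (-4)(-11) + (-5)(-11) = 99.
But ℓ₃ requires 98 ≠ 99, so the three lines have no common point.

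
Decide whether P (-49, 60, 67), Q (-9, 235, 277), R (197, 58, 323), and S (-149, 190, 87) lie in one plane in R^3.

Yes

A normal to the plane through P, Q, R is n = PQ × PR = (45220, 41420, -43130).
The plane has equation n·X = -2620290. For S: n·S = -2620290.
Equal, so S lies in the plane and all four are coplanar.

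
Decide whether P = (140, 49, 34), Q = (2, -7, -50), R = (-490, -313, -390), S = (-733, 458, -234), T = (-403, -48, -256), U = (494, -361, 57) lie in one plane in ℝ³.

No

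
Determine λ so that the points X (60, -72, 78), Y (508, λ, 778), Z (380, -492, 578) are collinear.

-660

Direction XZ = (320, -420, 500). From the x-coordinate of Y, the parameter along the line is τ = (508 − 60)/320 = 7/5.
Then λ = (-72) + 7/5·(-420) = -660.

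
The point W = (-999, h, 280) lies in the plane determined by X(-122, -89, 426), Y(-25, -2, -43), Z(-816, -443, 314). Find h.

A normal to the plane is n = XY × XZ = (-175770, 336350, 26040).
W lies in the plane iff n · XW = 0.
This gives (336350)h + (180283600) = 0, so h = -536.

-536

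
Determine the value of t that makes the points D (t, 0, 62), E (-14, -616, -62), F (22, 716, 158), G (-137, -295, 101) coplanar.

-24

The points are coplanar iff DE · (DF × DG) = 0.
Expanding, this is linear in t: (-146496)t + (-3515904) = 0.
So t = -24.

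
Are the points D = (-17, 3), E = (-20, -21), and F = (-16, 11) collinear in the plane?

Yes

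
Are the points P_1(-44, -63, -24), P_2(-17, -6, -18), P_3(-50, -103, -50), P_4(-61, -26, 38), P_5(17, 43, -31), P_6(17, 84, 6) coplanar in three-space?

Yes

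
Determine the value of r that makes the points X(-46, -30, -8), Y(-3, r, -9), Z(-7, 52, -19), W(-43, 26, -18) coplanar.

0

Normal to plane XZW: n = (-204, 357, 1938); plane equation n·P = -16830.
Requiring n·Y = -16830: (357)r + (-16830) = -16830.
So r = 0.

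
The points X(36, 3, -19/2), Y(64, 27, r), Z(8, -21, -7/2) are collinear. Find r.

-31/2

Direction XZ = (-28, -24, 6). From the x-coordinate of Y, the parameter along the line is τ = (64 − 36)/(-28) = -1.
Then r = (-19/2) + (-1)·(6) = -31/2.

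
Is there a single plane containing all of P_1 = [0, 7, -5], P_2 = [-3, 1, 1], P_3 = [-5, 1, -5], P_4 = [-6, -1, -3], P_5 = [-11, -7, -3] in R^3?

The plane through P_1, P_2, P_3 has normal n = P_1P_2 × P_1P_3 = (36, -30, -12) and equation n·P = -150.
Checking the remaining points: n·P_4 = -150, n·P_5 = -150.
All equal -150, so all 5 points lie in one plane.

Yes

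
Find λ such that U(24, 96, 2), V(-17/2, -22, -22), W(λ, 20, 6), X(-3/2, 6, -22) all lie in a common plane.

Normal to plane UVX: n = (672, -168, -84); plane equation n·P = -168.
Requiring n·W = -168: (672)λ + (-3864) = -168.
So λ = 11/2.

11/2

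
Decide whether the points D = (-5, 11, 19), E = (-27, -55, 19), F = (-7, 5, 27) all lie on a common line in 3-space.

No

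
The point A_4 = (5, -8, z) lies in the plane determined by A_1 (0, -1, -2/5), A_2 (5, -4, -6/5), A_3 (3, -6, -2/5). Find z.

The plane through A_1, A_2, A_3 has equation −4x − (12/5)y − 16z = 44/5.
Substituting A_4: (-16)z + (-4/5) = 44/5, so z = -3/5.

-3/5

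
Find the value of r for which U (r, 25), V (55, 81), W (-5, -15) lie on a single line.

Collinearity: (U − V) must be parallel to (W − V) = (-60, -96).
Cross-multiplying the components: (r − 55)·(-96) = (-56)·(-60).
Solving gives r = 20.

20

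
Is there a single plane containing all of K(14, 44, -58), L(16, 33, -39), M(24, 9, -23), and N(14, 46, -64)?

Yes

A normal to the plane through K, L, M is n = KL × KM = (280, 120, 40).
The plane has equation n·P = 6880. For N: n·N = 6880.
Equal, so N lies in the plane and all four are coplanar.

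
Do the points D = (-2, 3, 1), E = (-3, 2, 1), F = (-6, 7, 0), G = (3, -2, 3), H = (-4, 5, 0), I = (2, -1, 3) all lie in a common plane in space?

The plane through D, E, F has normal n = DE × DF = (1, -1, -8) and equation n·P = -13.
Checking the remaining points: n·G = -19, n·H = -9, n·I = -21.
Since n·G = -19 ≠ -13, G is off the plane and the points are not all coplanar.

No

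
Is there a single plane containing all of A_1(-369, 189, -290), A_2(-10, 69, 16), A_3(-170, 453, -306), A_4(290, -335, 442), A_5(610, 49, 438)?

No

The plane through A_1, A_2, A_3 has normal n = A_1A_2 × A_1A_3 = (-78864, 66638, 118656) and equation n·P = 7285158.
Checking the remaining points: n·A_4 = 7251662, n·A_5 = 7129550.
Since n·A_4 = 7251662 ≠ 7285158, A_4 is off the plane and the points are not all coplanar.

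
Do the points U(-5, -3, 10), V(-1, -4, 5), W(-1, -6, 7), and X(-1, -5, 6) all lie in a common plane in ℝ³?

The four points are coplanar iff the 3×3 determinant with rows UV, UW, UX is zero.
Rows: (4, -1, -5), (4, -3, -3), (4, -2, -4).
Expanding along the first row: (4)(6) − (-1)(-4) + (-5)(4) = 0.
Zero determinant ⇒ coplanar.

Yes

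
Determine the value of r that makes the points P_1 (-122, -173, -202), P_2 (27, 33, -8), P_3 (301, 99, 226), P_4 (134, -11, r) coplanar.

56

The points are coplanar iff P_1P_2 · (P_1P_3 × P_1P_4) = 0.
Expanding, this is linear in r: (-46610)r + (2610160) = 0.
So r = 56.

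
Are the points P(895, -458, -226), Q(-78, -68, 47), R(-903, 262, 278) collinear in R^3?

PQ = (-973, 390, 273), PR = (-1798, 720, 504).
PQ × PR = (0, -462, 660).
The cross product is nonzero, so the points do not lie on one line.

No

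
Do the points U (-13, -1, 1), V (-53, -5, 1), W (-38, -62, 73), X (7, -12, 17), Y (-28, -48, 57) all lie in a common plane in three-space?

The plane through U, V, W has normal n = UV × UW = (-288, 2880, 2340) and equation n·P = 3204.
Checking the remaining points: n·X = 3204, n·Y = 3204.
All equal 3204, so all 5 points lie in one plane.

Yes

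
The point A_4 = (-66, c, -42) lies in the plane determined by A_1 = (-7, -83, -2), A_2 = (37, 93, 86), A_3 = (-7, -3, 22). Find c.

-59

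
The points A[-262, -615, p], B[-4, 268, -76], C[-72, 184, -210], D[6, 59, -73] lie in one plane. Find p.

The points are coplanar iff AB · (AC × AD) = 0.
Expanding, this is linear in p: (-15052)p + (-9437604) = 0.
So p = -627.

-627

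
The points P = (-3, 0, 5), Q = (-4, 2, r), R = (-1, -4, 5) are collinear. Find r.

Direction PR = (2, -4, 0). From the x-coordinate of Q, the parameter along the line is τ = (-4 − (-3))/2 = -1/2.
Then r = 5 + (-1/2)·(0) = 5.

5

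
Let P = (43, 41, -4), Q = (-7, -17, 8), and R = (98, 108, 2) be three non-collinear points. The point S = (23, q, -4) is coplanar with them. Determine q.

The plane through P, Q, R has equation −1152x + 960y − 160z = -9536.
Substituting S: (960)q + (-25856) = -9536, so q = 17.

17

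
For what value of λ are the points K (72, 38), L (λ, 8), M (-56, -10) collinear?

-8

Collinearity: (L − K) must be parallel to (M − K) = (-128, -48).
Cross-multiplying the components: (λ − 72)·(-48) = (-30)·(-128).
Solving gives λ = -8.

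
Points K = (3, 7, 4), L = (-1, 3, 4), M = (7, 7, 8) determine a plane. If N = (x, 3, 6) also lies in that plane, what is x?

1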